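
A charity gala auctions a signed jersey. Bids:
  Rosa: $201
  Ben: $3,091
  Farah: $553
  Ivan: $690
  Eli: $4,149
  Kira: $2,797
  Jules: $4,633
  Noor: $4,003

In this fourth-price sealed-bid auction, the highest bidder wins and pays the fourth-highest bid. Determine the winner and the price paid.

Fourth-price sealed-bid auction: the highest bidder wins and pays the fourth-highest bid.
Sorting bids: 4,633 (Jules) > 4,149 (Eli) > 4,003 (Noor) > 3,091 (Ben) > 2,797 (Kira) > 690 (Ivan) > …
Jules wins; payment is bid #4 in the ranking = $3,091.

Jules pays $3,091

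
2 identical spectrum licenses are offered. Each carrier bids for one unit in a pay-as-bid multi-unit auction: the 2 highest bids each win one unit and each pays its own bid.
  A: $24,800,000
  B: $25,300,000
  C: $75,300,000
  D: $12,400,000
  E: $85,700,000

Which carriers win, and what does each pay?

E $85,700,000, C $75,300,000

Ordering the bids: 85,700,000 (E), 75,300,000 (C), 25,300,000 (B), 24,800,000 (A), …
Top 2: E, C.
Each winner pays its own bid: E $85,700,000, C $75,300,000.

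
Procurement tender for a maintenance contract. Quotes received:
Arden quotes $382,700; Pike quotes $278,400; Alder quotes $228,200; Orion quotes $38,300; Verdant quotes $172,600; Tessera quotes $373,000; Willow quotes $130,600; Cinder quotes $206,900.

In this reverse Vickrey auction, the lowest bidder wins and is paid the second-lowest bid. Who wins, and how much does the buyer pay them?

Bids in order: 38,300 (Orion) < 130,600 (Willow) < 172,600 (Verdant) < 206,900 (Cinder) < 228,200 (Alder) < 278,400 (Pike) < …
Orion is lowest; is paid the second-lowest bid, $130,600.

Orion is paid $130,600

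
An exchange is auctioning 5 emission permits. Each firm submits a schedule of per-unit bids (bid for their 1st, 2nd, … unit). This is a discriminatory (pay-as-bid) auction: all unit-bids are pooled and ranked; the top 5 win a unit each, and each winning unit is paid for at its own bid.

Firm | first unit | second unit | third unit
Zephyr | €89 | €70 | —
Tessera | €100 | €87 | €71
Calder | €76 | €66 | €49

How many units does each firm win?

Calder 1, Tessera 3, Zephyr 1

All unit-bids, highest first — top 5: 100 (Tessera-1), 89 (Zephyr-1), 87 (Tessera-2), 76 (Calder-1), 71 (Tessera-3)
Next rejected bid: €70 (not a price — pay-as-bid).
Allocation: Calder 1, Tessera 3, Zephyr 1.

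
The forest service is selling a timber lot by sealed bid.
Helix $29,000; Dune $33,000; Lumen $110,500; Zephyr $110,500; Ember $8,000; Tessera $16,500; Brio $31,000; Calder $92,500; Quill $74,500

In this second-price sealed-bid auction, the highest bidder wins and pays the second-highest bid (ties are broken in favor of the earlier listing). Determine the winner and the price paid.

Bids ranked: 110,500 (Lumen) > 110,500 (Zephyr) > 92,500 (Calder) > 74,500 (Quill) > 33,000 (Dune) > 31,000 (Brio) > …
Lumen and Zephyr tie at $110,500; tie-break gives it to Lumen.
Lumen is highest; pays the second-highest bid, $110,500.

Lumen pays $110,500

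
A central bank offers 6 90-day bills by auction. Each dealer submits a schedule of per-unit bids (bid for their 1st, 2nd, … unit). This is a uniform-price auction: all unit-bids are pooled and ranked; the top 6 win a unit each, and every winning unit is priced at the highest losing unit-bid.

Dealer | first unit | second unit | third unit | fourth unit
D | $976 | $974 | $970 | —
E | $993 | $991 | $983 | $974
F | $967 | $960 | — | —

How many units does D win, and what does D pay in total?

D: 2 units, pays $1,940

All unit-bids, highest first — top 6: 993 (E-1), 991 (E-2), 983 (E-3), 976 (D-1), 974 (D-2), 974 (E-4)
The (k+1)-th unit-bid is $970.
D wins 2 unit(s) at $970 each.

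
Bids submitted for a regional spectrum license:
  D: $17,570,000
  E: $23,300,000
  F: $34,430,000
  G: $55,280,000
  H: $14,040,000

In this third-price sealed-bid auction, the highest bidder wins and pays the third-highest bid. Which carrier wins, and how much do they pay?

G pays $23,300,000

Sorting bids: 55,280,000 (G) > 34,430,000 (F) > 23,300,000 (E) > 17,570,000 (D) > 14,040,000 (H)
G is highest; pays the third-highest bid, $23,300,000.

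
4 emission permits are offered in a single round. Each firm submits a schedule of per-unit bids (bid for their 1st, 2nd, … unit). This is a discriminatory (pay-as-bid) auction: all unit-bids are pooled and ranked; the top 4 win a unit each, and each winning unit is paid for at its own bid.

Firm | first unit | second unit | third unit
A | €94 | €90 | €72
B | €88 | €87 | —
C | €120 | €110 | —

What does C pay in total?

Pooled unit-bids ranked (top 4): 120 (C-1), 110 (C-2), 94 (A-1), 90 (A-2)
Next rejected bid: €88 (not a price — pay-as-bid).
C's winning unit-bids: 120 + 110 = €230.

C pays €230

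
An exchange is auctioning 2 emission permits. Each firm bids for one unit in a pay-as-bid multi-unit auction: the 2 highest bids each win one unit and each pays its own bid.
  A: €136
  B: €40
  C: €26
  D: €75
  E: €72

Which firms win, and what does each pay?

Ordering the bids: 136 (A), 75 (D), 72 (E), 40 (B), …
Winners (2 units): A, D.
Each winner pays its own bid: A €136, D €75.

A €136, D €75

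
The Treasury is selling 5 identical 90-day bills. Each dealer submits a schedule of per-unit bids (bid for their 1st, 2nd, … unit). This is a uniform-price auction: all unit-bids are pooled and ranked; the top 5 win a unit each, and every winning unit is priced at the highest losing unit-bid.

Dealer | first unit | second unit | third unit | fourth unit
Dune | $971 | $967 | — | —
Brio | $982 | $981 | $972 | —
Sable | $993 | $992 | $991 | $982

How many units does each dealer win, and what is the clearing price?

Brio 1, Sable 4; clearing price $981

Merging the schedules and taking the best 5: 993 (Sable-1), 992 (Sable-2), 991 (Sable-3), 982 (Brio-1), 982 (Sable-4)
Highest rejected unit-bid = $981.
Allocation: Brio 1, Sable 4.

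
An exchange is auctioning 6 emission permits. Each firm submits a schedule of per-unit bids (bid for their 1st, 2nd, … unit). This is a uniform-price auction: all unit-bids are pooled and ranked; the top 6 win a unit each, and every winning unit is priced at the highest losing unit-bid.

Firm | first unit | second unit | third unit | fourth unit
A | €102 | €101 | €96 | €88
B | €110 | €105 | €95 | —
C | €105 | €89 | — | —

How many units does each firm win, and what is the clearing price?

All unit-bids, highest first — top 6: 110 (B-1), 105 (B-2), 105 (C-1), 102 (A-1), 101 (A-2), 96 (A-3)
Highest rejected unit-bid = €95.
Allocation: A 3, B 2, C 1.

A 3, B 2, C 1; clearing price €95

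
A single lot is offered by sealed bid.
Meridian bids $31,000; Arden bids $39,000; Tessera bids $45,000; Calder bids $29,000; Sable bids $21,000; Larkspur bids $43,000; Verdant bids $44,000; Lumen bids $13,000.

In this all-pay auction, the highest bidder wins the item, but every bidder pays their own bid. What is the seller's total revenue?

All-pay auction: the highest bidder wins the item, but every bidder pays their own bid.
Bids ranked: 45,000 (Tessera) > 44,000 (Verdant) > 43,000 (Larkspur) > 39,000 (Arden) > 31,000 (Meridian) > 29,000 (Calder) > …
Every bidder forfeits their bid regardless of winning.
Revenue = 31,000 + 39,000 + 45,000 + 29,000 + 21,000 + 43,000 + 44,000 + 13,000 = $265,000.

Total revenue: $265,000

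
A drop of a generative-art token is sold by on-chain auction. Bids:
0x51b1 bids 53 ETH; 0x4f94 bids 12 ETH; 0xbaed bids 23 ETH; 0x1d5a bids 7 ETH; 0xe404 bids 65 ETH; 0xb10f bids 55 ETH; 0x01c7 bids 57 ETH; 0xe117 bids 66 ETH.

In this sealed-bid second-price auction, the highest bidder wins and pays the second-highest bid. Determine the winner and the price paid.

0xe117 pays 65 ETH

Bids in order: 66 (0xe117) > 65 (0xe404) > 57 (0x01c7) > 55 (0xb10f) > 53 (0x51b1) > 23 (0xbaed) > …
Second-price: 0xe117 pays 0xe404's bid of 65 ETH.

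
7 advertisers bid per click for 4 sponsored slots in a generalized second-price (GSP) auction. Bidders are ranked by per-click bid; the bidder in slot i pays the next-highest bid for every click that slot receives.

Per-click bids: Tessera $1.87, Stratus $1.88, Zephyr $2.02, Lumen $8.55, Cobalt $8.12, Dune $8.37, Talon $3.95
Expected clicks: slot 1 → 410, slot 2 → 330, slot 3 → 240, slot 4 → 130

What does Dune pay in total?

Dune pays $2679.60

Ranked by bid: $8.55 (Lumen) > $8.37 (Dune) > $8.12 (Cobalt) > $3.95 (Talon) > $2.02 (Zephyr) > …
Dune holds slot 2 → pays next bid $8.12 × 330 clicks = $2679.60.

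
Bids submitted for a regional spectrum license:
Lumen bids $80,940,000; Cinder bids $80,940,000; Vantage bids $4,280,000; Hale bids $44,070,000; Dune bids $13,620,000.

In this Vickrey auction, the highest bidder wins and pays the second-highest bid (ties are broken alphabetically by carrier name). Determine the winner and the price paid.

Bids ranked: 80,940,000 (Cinder) > 80,940,000 (Lumen) > 44,070,000 (Hale) > 13,620,000 (Dune) > 4,280,000 (Vantage)
Tie at $80,940,000 → Cinder wins by tie-break.
Cinder wins with the highest bid; price is set by the runner-up at $80,940,000.

Cinder pays $80,940,000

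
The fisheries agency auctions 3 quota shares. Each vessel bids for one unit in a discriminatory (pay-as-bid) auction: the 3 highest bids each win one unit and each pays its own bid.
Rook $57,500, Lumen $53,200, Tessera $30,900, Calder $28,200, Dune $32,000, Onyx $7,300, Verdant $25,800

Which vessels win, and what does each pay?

Sorting: 57,500 (Rook), 53,200 (Lumen), 32,000 (Dune), 30,900 (Tessera), 28,200 (Calder), …
Top 3: Rook, Lumen, Dune.
Each winner pays its own bid: Rook $57,500, Lumen $53,200, Dune $32,000.

Rook $57,500, Lumen $53,200, Dune $32,000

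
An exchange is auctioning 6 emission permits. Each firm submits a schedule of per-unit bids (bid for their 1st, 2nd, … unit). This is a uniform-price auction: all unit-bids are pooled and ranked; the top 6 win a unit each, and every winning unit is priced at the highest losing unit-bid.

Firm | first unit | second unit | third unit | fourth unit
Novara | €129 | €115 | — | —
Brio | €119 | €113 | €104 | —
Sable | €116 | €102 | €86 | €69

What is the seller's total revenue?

Pooled unit-bids ranked (top 6): 129 (Novara-1), 119 (Brio-1), 116 (Sable-1), 115 (Novara-2), 113 (Brio-2), 104 (Brio-3)
The (k+1)-th unit-bid is €102.
Allocation: Brio 3, Novara 2, Sable 1. Every unit priced at €102.
Revenue = 6 × 102 = €612.

Total revenue: €612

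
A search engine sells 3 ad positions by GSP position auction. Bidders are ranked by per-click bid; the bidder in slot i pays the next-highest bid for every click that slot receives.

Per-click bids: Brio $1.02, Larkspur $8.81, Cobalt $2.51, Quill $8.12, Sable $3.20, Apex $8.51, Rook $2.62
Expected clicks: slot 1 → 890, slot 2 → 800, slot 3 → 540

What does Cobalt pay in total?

Per-click bids in order: $8.81 (Larkspur) > $8.51 (Apex) > $8.12 (Quill) > $3.20 (Sable) > …
Cobalt ranks below slot 3 → no slot, pays nothing.

Cobalt pays $0.00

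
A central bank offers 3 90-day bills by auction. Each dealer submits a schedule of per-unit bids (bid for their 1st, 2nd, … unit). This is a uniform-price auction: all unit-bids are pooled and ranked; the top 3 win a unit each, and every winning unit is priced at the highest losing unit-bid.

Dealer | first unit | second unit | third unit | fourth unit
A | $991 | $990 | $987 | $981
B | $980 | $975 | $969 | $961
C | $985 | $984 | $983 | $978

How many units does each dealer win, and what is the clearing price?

Merging the schedules and taking the best 3: 991 (A-1), 990 (A-2), 987 (A-3)
First bid not allocated: $985.
Allocation: A 3.

A 3; clearing price $985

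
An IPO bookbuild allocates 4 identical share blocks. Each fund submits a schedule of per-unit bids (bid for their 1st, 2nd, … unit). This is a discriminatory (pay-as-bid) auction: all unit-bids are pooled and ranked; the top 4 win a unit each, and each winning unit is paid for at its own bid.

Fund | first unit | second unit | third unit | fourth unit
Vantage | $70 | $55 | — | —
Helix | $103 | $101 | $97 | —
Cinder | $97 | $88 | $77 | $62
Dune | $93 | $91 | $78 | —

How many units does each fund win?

Merging the schedules and taking the best 4: 103 (Helix-1), 101 (Helix-2), 97 (Helix-3), 97 (Cinder-1)
Next rejected bid: $93 (not a price — pay-as-bid).
Allocation: Cinder 1, Helix 3.

Cinder 1, Helix 3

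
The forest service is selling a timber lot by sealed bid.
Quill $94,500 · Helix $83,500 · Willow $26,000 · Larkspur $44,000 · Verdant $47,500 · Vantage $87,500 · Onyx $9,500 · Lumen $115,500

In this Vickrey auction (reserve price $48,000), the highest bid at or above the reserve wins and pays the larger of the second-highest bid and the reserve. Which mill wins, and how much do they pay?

Lumen pays $94,500

Rule: the highest bid at or above the reserve wins and pays the larger of the second-highest bid and the reserve.
Sorting bids: 115,500 (Lumen) > 94,500 (Quill) > 87,500 (Vantage) > 83,500 (Helix) > 47,500 (Verdant) > 44,000 (Larkspur) > …
Highest eligible bid: Lumen at $115,500.
Second-highest bid $94,500 exceeds the reserve $48,000 → payment $94,500.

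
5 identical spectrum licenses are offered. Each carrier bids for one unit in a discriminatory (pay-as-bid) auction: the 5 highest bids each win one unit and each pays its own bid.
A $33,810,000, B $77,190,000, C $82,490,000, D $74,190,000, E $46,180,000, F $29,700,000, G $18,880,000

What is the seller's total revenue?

Ordering the bids: 82,490,000 (C), 77,190,000 (B), 74,190,000 (D), 46,180,000 (E), 33,810,000 (A), 29,700,000 (F), 18,880,000 (G)
Top 5: C, B, D, E, A.
Total revenue = 82,490,000 + 77,190,000 + 74,190,000 + 46,180,000 + 33,810,000 = $313,860,000.

Total revenue: $313,860,000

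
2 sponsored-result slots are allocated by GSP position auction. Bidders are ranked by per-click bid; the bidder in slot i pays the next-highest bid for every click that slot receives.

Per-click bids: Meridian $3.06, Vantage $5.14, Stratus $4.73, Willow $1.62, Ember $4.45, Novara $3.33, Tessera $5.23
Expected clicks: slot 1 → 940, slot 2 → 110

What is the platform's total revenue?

Sorting advertisers: $5.23 (Tessera) > $5.14 (Vantage) > $4.73 (Stratus) > …
Slot 1: Tessera pays $5.14 × 940 = $4831.60
Slot 2: Vantage pays $4.73 × 110 = $520.30
Total = $5351.90

Total revenue: $5351.90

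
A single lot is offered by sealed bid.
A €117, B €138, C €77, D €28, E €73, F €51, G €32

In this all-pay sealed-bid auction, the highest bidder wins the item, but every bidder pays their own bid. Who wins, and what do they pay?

B pays €138

Rule: the highest bidder wins the item, but every bidder pays their own bid.
Bids ranked: 138 (B) > 117 (A) > 77 (C) > 73 (E) > 51 (F) > 32 (G) > …
B is highest and takes the item; every bidder forfeits their bid.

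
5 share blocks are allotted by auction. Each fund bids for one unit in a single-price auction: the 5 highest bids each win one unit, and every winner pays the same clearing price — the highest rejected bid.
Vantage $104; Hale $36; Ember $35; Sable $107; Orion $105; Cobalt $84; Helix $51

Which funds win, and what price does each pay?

Sable, Orion, Vantage, Cobalt, Helix; each pays $36

Bids ranked high→low: 107 (Sable), 105 (Orion), 104 (Vantage), 84 (Cobalt), 51 (Helix), 36 (Hale), 35 (Ember)
Top 5: Sable, Orion, Vantage, Cobalt, Helix.
Clearing price = highest rejected bid = $36.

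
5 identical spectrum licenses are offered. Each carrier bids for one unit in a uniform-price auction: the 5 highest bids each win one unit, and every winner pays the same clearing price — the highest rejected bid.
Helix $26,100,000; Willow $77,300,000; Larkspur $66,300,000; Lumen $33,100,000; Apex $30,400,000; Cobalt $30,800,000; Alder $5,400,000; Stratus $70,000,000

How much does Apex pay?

Apex pays $0

Ordering the bids: 77,300,000 (Willow), 70,000,000 (Stratus), 66,300,000 (Larkspur), 33,100,000 (Lumen), 30,800,000 (Cobalt), 30,400,000 (Apex), 26,100,000 (Helix), …
The 5 highest are Willow, Stratus, Larkspur, Lumen, Cobalt.
First losing bid is Apex's $30,400,000, which sets the uniform price.
Apex does not win → pays $0.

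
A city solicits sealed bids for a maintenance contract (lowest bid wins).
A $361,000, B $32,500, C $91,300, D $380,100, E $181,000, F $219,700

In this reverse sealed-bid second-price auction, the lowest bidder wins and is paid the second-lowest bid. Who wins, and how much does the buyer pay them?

Reverse sealed-bid second-price auction: the lowest bidder wins and is paid the second-lowest bid.
Bids in order: 32,500 (B) < 91,300 (C) < 181,000 (E) < 219,700 (F) < 361,000 (A) < 380,100 (D)
Second-price: B is paid C's bid of $91,300.

B is paid $91,300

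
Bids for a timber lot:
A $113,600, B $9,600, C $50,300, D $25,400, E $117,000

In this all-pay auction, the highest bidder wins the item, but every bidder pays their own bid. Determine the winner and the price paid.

E pays $117,000

Bids ranked: 117,000 (E) > 113,600 (A) > 50,300 (C) > 25,400 (D) > 9,600 (B)
E wins with the top bid; all bids are sunk regardless.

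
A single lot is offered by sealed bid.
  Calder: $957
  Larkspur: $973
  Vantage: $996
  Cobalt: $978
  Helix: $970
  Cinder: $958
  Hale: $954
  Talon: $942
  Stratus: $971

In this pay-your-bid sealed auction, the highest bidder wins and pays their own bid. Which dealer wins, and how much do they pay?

Pay-your-bid sealed auction: the highest bidder wins and pays their own bid.
Bids in order: 996 (Vantage) > 978 (Cobalt) > 973 (Larkspur) > 971 (Stratus) > 970 (Helix) > 958 (Cinder) > …
First-price: Vantage pays what they bid, $996.

Vantage pays $996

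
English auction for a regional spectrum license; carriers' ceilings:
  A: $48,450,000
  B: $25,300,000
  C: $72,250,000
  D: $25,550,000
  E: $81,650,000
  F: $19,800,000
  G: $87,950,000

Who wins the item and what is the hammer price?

Rule: the price rises until one bidder remains; the winner pays the price at which the last rival dropped out.
Limits in order: 87,950,000 (G) > 81,650,000 (E) > 72,250,000 (C) > 48,450,000 (A) > 25,550,000 (D) > 25,300,000 (B) > …
Once the price passes $81,650,000, only G is left; the hammer falls at E's limit of $81,650,000.

G wins at $81,650,000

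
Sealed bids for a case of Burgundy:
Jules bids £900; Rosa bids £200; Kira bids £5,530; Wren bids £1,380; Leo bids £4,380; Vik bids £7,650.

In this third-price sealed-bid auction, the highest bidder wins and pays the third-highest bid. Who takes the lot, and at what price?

Third-price sealed-bid auction: the highest bidder wins and pays the third-highest bid.
Bids ranked: 7,650 (Vik) > 5,530 (Kira) > 4,380 (Leo) > 1,380 (Wren) > 900 (Jules) > 200 (Rosa)
Vik wins; payment is bid #3 in the ranking = £4,380.

Vik pays £4,380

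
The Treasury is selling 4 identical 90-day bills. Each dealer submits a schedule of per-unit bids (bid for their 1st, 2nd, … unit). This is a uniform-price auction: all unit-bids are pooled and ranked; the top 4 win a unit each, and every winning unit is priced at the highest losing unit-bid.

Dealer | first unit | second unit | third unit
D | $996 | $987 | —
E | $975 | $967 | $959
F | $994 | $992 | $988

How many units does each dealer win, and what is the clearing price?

D 1, F 3; clearing price $987

Pooled unit-bids ranked (top 4): 996 (D-1), 994 (F-1), 992 (F-2), 988 (F-3)
The (k+1)-th unit-bid is $987.
Allocation: D 1, F 3.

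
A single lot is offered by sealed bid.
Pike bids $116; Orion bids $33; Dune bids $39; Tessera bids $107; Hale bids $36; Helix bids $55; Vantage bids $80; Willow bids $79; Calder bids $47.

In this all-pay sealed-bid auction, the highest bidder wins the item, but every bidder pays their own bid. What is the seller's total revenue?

Total revenue: $592

Rule: the highest bidder wins the item, but every bidder pays their own bid.
Sorting bids: 116 (Pike) > 107 (Tessera) > 80 (Vantage) > 79 (Willow) > 55 (Helix) > 47 (Calder) > …
Pike wins with the top bid; all bids are sunk regardless.
Every bidder forfeits their bid regardless of winning.
Revenue = 116 + 33 + 39 + 107 + 36 + 55 + 80 + 79 + 47 = $592.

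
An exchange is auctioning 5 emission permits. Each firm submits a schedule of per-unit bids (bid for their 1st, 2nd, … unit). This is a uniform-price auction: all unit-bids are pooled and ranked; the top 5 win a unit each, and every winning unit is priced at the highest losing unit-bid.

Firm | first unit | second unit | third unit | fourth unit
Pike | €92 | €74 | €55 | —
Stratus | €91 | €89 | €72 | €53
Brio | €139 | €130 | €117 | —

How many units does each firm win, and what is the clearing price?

Brio 3, Pike 1, Stratus 1; clearing price €89

Merging the schedules and taking the best 5: 139 (Brio-1), 130 (Brio-2), 117 (Brio-3), 92 (Pike-1), 91 (Stratus-1)
Highest rejected unit-bid = €89.
Allocation: Brio 3, Pike 1, Stratus 1.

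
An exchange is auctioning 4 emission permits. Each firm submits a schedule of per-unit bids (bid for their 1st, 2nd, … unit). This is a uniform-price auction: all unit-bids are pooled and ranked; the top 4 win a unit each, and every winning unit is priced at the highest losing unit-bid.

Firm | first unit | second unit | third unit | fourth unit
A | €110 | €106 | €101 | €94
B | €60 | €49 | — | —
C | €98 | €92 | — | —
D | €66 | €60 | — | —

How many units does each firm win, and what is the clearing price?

A 3, C 1; clearing price €94

Merging the schedules and taking the best 4: 110 (A-1), 106 (A-2), 101 (A-3), 98 (C-1)
First bid not allocated: €94.
Allocation: A 3, C 1.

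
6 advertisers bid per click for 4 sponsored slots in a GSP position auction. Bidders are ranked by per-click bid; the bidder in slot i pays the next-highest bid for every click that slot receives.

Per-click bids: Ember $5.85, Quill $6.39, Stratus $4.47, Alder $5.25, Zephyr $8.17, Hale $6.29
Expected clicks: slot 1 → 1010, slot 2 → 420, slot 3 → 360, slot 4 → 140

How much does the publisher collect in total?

Total revenue: $11936.70

Ranked by bid: $8.17 (Zephyr) > $6.39 (Quill) > $6.29 (Hale) > $5.85 (Ember) > $5.25 (Alder) > …
Slot 1: Zephyr pays $6.39 × 1010 = $6453.90
Slot 2: Quill pays $6.29 × 420 = $2641.80
Slot 3: Hale pays $5.85 × 360 = $2106.00
Slot 4: Ember pays $5.25 × 140 = $735.00
Total = $11936.70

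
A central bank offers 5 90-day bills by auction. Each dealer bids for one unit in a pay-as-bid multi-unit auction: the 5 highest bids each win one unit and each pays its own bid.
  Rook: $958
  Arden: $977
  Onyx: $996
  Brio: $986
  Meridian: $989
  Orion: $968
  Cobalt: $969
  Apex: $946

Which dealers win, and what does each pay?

Onyx $996, Meridian $989, Brio $986, Arden $977, Cobalt $969

Sorting: 996 (Onyx), 989 (Meridian), 986 (Brio), 977 (Arden), 969 (Cobalt), 968 (Orion), 958 (Rook), …
Winners (5 units): Onyx, Meridian, Brio, Arden, Cobalt.
Each winner pays its own bid: Onyx $996, Meridian $989, Brio $986, Arden $977, Cobalt $969.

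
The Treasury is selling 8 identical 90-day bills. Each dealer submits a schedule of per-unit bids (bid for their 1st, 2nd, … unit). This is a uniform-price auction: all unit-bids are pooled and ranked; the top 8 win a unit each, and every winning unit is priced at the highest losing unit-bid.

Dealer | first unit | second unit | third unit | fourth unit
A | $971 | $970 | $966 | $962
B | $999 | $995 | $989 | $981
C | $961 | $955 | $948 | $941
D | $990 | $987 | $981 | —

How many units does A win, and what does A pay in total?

A: 1 unit, pays $970

Merging the schedules and taking the best 8: 999 (B-1), 995 (B-2), 990 (D-1), 989 (B-3), 987 (D-2), 981 (B-4), 981 (D-3), 971 (A-1)
Highest rejected unit-bid = $970.
A wins 1 unit(s) at $970 each.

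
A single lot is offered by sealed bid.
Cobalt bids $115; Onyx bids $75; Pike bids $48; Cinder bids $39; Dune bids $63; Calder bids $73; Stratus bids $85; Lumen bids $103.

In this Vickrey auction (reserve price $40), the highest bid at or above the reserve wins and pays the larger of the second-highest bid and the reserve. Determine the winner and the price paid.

Cobalt pays $103

Bids in order: 115 (Cobalt) > 103 (Lumen) > 85 (Stratus) > 75 (Onyx) > 73 (Calder) > 63 (Dune) > …
Cobalt has the top bid at or above the reserve ($115).
Second-highest bid $103 exceeds the reserve $40 → payment $103.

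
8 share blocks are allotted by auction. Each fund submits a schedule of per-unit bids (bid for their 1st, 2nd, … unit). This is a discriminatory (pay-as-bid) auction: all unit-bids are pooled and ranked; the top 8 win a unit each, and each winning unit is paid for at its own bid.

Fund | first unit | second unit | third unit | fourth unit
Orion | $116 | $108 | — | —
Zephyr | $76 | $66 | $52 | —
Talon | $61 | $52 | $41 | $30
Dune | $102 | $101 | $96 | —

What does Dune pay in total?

Dune pays $299

Pooled unit-bids ranked (top 8): 116 (Orion-1), 108 (Orion-2), 102 (Dune-1), 101 (Dune-2), 96 (Dune-3), 76 (Zephyr-1), 66 (Zephyr-2), 61 (Talon-1)
Next rejected bid: $52 (not a price — pay-as-bid).
Dune's winning unit-bids: 102 + 101 + 96 = $299.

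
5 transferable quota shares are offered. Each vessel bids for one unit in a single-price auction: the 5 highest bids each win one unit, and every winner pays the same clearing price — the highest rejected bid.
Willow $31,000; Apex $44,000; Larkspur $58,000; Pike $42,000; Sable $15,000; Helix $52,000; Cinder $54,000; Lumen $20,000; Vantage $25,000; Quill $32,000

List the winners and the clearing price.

Larkspur, Cinder, Helix, Apex, Pike; each pays $32,000

Sorting: 58,000 (Larkspur), 54,000 (Cinder), 52,000 (Helix), 44,000 (Apex), 42,000 (Pike), 32,000 (Quill), 31,000 (Willow), …
Top 5: Larkspur, Cinder, Helix, Apex, Pike.
Highest unsuccessful bid: $32,000 → clearing price.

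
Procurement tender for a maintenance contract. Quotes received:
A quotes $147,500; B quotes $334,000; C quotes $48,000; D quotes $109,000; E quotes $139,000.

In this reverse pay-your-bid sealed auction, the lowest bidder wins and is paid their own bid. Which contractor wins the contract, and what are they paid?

C is paid $48,000

Bids in order: 48,000 (C) < 109,000 (D) < 139,000 (E) < 147,500 (A) < 334,000 (B)
First-price: C is paid what they bid, $48,000.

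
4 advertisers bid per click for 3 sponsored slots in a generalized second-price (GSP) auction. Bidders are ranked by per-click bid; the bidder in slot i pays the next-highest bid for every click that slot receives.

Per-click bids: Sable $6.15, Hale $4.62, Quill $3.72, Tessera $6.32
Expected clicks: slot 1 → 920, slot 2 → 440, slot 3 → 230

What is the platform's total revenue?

Total revenue: $8546.40

Sorting advertisers: $6.32 (Tessera) > $6.15 (Sable) > $4.62 (Hale) > $3.72 (Quill)
Slot 1: Tessera pays $6.15 × 920 = $5658.00
Slot 2: Sable pays $4.62 × 440 = $2032.80
Slot 3: Hale pays $3.72 × 230 = $855.60
Total = $8546.40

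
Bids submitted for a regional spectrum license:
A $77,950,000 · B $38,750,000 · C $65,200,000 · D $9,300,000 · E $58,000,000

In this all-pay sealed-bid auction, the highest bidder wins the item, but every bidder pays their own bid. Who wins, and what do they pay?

All-pay sealed-bid auction: the highest bidder wins the item, but every bidder pays their own bid.
Sorting bids: 77,950,000 (A) > 65,200,000 (C) > 58,000,000 (E) > 38,750,000 (B) > 9,300,000 (D)
A is highest and takes the item; every bidder forfeits their bid.

A pays $77,950,000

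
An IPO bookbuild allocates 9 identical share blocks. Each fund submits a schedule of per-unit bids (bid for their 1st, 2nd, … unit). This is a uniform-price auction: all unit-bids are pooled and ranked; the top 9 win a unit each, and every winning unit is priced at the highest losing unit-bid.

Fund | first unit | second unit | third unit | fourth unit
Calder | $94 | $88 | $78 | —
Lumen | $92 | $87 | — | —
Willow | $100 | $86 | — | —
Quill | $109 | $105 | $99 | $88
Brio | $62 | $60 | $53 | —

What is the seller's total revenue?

Total revenue: $774

Pooled unit-bids ranked (top 9): 109 (Quill-1), 105 (Quill-2), 100 (Willow-1), 99 (Quill-3), 94 (Calder-1), 92 (Lumen-1), 88 (Calder-2), 88 (Quill-4), 87 (Lumen-2)
First bid not allocated: $86.
Allocation: Calder 2, Lumen 2, Quill 4, Willow 1. Every unit priced at $86.
Revenue = 9 × 86 = $774.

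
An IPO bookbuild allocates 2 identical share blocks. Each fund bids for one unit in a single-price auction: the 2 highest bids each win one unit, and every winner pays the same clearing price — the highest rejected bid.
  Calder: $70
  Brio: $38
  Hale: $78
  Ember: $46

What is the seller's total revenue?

Sorting: 78 (Hale), 70 (Calder), 46 (Ember), 38 (Brio)
Top 2: Hale, Calder.
First losing bid is Ember's $46, which sets the uniform price.
Total revenue = 2 × $46 = $92.

Total revenue: $92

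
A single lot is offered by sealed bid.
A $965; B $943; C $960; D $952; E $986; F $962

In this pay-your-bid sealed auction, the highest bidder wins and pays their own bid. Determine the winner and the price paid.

Sorting bids: 986 (E) > 965 (A) > 962 (F) > 960 (C) > 952 (D) > 943 (B)
First-price: E pays what they bid, $986.

E pays $986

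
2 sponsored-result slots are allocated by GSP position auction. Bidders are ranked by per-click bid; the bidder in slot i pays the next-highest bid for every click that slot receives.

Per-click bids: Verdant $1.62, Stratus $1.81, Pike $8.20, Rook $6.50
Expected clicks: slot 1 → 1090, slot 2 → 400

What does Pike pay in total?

Sorting advertisers: $8.20 (Pike) > $6.50 (Rook) > $1.81 (Stratus) > …
Pike holds slot 1 → pays next bid $6.50 × 1090 clicks = $7085.00.

Pike pays $7085.00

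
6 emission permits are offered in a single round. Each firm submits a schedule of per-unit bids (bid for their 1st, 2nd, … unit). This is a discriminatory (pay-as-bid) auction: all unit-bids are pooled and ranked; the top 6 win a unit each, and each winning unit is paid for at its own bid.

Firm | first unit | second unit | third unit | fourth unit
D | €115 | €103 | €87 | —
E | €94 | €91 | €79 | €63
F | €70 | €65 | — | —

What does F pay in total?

F pays €0

Merging the schedules and taking the best 6: 115 (D-1), 103 (D-2), 94 (E-1), 91 (E-2), 87 (D-3), 79 (E-3)
Next rejected bid: €70 (not a price — pay-as-bid).
F wins no units.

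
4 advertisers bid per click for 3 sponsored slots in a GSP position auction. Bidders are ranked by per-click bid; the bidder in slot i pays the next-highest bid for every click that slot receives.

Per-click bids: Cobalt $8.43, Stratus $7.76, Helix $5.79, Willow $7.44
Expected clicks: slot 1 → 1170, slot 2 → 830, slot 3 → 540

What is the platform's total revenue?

Sorting advertisers: $8.43 (Cobalt) > $7.76 (Stratus) > $7.44 (Willow) > $5.79 (Helix)
Slot 1: Cobalt pays $7.76 × 1170 = $9079.20
Slot 2: Stratus pays $7.44 × 830 = $6175.20
Slot 3: Willow pays $5.79 × 540 = $3126.60
Total = $18381.00

Total revenue: $18381.00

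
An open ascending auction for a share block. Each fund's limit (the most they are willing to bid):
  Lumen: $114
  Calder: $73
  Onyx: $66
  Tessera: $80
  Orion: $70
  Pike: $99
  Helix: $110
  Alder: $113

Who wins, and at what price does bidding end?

Limits in order: 114 (Lumen) > 113 (Alder) > 110 (Helix) > 99 (Pike) > 80 (Tessera) > 73 (Calder) > …
Alder is the last rival to drop out, at $113; Lumen remains and wins at that price.

Lumen wins at $113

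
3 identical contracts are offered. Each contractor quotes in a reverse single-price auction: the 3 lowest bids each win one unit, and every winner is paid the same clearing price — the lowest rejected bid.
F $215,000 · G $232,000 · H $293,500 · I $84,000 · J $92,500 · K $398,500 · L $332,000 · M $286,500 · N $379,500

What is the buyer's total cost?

Sorting: 84,000 (I), 92,500 (J), 215,000 (F), 232,000 (G), 286,500 (M), …
Lowest 3: I, J, F.
Lowest unsuccessful bid: $232,000 → clearing price.
Total cost = 3 × $232,000 = $696,000.

Total cost: $696,000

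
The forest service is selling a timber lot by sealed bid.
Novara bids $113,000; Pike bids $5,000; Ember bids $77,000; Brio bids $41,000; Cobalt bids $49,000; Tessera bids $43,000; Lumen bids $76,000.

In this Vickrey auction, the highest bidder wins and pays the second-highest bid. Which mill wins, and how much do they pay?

Rule: the highest bidder wins and pays the second-highest bid.
Bids ranked: 113,000 (Novara) > 77,000 (Ember) > 76,000 (Lumen) > 49,000 (Cobalt) > 43,000 (Tessera) > 41,000 (Brio) > …
Second-price: Novara pays Ember's bid of $77,000.

Novara pays $77,000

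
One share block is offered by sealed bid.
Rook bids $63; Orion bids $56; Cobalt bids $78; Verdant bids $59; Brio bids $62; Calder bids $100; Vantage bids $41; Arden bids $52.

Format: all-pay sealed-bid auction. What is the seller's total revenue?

Total revenue: $511

Sorting bids: 100 (Calder) > 78 (Cobalt) > 63 (Rook) > 62 (Brio) > 59 (Verdant) > 56 (Orion) > …
Every bidder forfeits their bid regardless of winning.
Revenue = 63 + 56 + 78 + 59 + 62 + 100 + 41 + 52 = $511.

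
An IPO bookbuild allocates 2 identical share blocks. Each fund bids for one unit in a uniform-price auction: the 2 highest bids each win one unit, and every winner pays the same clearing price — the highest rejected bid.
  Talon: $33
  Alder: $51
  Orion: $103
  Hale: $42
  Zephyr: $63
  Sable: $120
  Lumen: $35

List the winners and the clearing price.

Ordering the bids: 120 (Sable), 103 (Orion), 63 (Zephyr), 51 (Alder), …
Winners (2 units): Sable, Orion.
First losing bid is Zephyr's $63, which sets the uniform price.

Sable, Orion; each pays $63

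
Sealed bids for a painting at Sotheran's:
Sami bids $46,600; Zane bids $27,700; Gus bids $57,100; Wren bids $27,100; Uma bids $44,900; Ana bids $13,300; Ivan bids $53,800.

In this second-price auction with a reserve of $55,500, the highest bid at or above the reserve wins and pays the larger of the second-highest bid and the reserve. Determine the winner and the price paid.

Rule: the highest bid at or above the reserve wins and pays the larger of the second-highest bid and the reserve.
Bids in order: 57,100 (Gus) > 53,800 (Ivan) > 46,600 (Sami) > 44,900 (Uma) > 27,700 (Zane) > 27,100 (Wren) > …
Highest eligible bid: Gus at $57,100.
Second-highest bid $53,800 is below the reserve $55,500, so the reserve binds → payment $55,500.

Gus pays $55,500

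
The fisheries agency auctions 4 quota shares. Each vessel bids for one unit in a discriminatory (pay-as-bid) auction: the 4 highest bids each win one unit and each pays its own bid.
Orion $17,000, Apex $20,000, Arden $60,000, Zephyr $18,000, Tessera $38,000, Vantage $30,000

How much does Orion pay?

Ordering the bids: 60,000 (Arden), 38,000 (Tessera), 30,000 (Vantage), 20,000 (Apex), 18,000 (Zephyr), 17,000 (Orion)
Top 4: Arden, Tessera, Vantage, Apex.
Orion does not win → $0.

Orion pays $0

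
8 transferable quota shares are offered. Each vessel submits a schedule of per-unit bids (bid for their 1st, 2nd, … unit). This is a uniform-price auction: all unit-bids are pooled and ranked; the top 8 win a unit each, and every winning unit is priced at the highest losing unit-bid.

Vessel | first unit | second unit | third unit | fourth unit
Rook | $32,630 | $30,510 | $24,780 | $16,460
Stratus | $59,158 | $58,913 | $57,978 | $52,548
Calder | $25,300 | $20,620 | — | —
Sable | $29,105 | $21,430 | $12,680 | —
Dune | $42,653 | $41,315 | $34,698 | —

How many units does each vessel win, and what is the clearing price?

Pooled unit-bids ranked (top 8): 59,158 (Stratus-1), 58,913 (Stratus-2), 57,978 (Stratus-3), 52,548 (Stratus-4), 42,653 (Dune-1), 41,315 (Dune-2), 34,698 (Dune-3), 32,630 (Rook-1)
Highest rejected unit-bid = $30,510.
Allocation: Dune 3, Rook 1, Stratus 4.

Dune 3, Rook 1, Stratus 4; clearing price $30,510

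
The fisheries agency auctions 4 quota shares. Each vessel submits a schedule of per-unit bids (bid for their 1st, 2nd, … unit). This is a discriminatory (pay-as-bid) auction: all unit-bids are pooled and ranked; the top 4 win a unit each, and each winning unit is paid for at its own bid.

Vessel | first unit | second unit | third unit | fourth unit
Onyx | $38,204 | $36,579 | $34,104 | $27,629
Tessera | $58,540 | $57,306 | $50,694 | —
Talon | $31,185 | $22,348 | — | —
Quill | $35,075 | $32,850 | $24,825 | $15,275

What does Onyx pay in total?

Onyx pays $38,204

Pooled unit-bids ranked (top 4): 58,540 (Tessera-1), 57,306 (Tessera-2), 50,694 (Tessera-3), 38,204 (Onyx-1)
Next rejected bid: $36,579 (not a price — pay-as-bid).
Onyx's winning unit-bids: 38,204 = $38,204.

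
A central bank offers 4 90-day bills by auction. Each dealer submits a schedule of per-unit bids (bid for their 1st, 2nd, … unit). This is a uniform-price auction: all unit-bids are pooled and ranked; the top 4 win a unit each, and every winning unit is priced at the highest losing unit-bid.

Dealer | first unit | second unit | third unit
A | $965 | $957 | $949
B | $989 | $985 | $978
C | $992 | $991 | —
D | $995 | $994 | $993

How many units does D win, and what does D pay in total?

D: 3 units, pays $2,973

Merging the schedules and taking the best 4: 995 (D-1), 994 (D-2), 993 (D-3), 992 (C-1)
Highest rejected unit-bid = $991.
D wins 3 unit(s) at $991 each.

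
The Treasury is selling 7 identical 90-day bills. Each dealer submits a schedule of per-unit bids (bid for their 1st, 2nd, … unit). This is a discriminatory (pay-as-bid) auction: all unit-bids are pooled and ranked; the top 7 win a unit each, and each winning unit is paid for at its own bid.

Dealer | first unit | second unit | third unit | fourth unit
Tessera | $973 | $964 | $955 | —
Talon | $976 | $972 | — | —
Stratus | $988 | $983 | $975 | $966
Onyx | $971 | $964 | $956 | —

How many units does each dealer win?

Merging the schedules and taking the best 7: 988 (Stratus-1), 983 (Stratus-2), 976 (Talon-1), 975 (Stratus-3), 973 (Tessera-1), 972 (Talon-2), 971 (Onyx-1)
Next rejected bid: $966 (not a price — pay-as-bid).
Allocation: Onyx 1, Stratus 3, Talon 2, Tessera 1.

Onyx 1, Stratus 3, Talon 2, Tessera 1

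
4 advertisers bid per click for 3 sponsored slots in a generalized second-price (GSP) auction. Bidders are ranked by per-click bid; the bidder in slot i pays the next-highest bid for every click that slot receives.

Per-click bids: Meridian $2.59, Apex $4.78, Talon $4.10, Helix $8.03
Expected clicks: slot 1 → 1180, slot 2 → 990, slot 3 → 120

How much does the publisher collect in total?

Total revenue: $10010.20

Ranked by bid: $8.03 (Helix) > $4.78 (Apex) > $4.10 (Talon) > $2.59 (Meridian)
Slot 1: Helix pays $4.78 × 1180 = $5640.40
Slot 2: Apex pays $4.10 × 990 = $4059.00
Slot 3: Talon pays $2.59 × 120 = $310.80
Total = $10010.20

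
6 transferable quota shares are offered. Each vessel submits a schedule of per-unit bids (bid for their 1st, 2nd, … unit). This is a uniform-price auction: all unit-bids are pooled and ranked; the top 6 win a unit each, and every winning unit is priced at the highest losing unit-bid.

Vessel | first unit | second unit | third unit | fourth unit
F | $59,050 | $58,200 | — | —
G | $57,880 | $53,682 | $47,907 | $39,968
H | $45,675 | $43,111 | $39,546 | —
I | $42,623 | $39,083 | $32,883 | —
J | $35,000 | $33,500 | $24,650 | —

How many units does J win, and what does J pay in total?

All unit-bids, highest first — top 6: 59,050 (F-1), 58,200 (F-2), 57,880 (G-1), 53,682 (G-2), 47,907 (G-3), 45,675 (H-1)
First bid not allocated: $43,111.
J wins 0 unit(s) at $43,111 each.

J: 0 units, pays $0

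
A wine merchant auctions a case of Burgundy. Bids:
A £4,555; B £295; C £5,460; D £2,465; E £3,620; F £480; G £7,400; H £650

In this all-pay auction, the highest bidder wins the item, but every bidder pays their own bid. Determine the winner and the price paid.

G pays £7,400

Bids ranked: 7,400 (G) > 5,460 (C) > 4,555 (A) > 3,620 (E) > 2,465 (D) > 650 (H) > …
G wins with the top bid; all bids are sunk regardless.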